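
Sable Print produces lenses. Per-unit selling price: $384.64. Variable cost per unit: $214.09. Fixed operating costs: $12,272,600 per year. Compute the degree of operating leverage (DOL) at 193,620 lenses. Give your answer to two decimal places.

Contribution at this volume is 193,620 × $170.55 = $33,021,891.00.
Operating income = contribution − fixed costs = $33,021,891.00 − $12,272,600 = $20,749,291.00.
Degree of operating leverage = $33,021,891.00 / $20,749,291.00 = 1.5915.

1.59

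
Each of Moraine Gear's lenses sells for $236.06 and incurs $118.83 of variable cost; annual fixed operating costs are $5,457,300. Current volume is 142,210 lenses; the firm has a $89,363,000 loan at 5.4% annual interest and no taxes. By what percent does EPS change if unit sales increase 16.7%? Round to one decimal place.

Total contribution margin = 142,210 × $117.23 = $16,671,278.30.
Subtracting fixed costs: EBIT = $16,671,278.30 − $5,457,300 = $11,213,978.30.
After interest of $4,825,602.00, pre-tax earnings = $6,388,376.30.
Degree of combined leverage = contribution ÷ (EBIT − I) = $16,671,278.30 ÷ $6,388,376.30 = 2.6096.
%ΔEPS = DCL × %ΔSales = 2.6096 × +16.7% = +43.6%.

+43.6%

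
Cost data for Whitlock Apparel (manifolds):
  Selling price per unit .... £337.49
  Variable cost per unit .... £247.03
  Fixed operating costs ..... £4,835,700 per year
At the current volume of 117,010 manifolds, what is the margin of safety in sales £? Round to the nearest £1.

Contribution margin per unit = £337.49 − £247.03 = £90.46. Break-even units = £4,835,700 ÷ £90.46 = 53,456.78; break-even revenue = 53,456.78 × £337.49 = £18,041,127.49.
Current sales = 117,010 × £337.49 = £39,489,704.90.
Margin of safety = £39,489,704.90 − £18,041,127.49 = £21,448,577.

£21,448,577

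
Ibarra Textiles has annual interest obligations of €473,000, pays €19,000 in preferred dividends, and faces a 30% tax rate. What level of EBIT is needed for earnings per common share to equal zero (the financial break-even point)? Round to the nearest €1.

Grossing the preferred dividend up to pre-tax terms: €19,000 / (1 − 0.30) = €27,142.86.
Financial break-even EBIT = interest + D_p ÷ (1 − t) = €473,000 + €27,142.86 = €500,142.86.

€500,143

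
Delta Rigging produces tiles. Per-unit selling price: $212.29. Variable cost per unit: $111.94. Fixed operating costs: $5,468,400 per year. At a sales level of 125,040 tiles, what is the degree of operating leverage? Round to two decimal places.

At 125,040 units, contribution = 125,040 × $100.35 = $12,547,764.00.
EBIT = $12,547,764.00 − $5,468,400 = $7,079,364.00.
So DOL = total CM / EBIT = $12,547,764.00 / $7,079,364.00 = 1.7724.

1.77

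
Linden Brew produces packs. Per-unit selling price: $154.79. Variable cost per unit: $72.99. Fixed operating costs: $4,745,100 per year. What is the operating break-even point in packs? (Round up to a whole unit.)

58,009 packs

Each unit contributes $154.79 − $72.99 = $81.80.
Units to break even: $4,745,100 ÷ $81.80 = 58,008.56, rounded up to 58,009.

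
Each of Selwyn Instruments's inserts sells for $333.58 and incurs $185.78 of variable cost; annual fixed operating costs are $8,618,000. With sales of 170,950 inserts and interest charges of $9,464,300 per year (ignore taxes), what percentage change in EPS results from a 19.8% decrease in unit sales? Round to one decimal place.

-69.6%

Total contribution margin = 170,950 × $147.80 = $25,266,410.00.
Subtracting fixed costs: EBIT = $25,266,410.00 − $8,618,000 = $16,648,410.00.
Interest = $9,464,300.00, so EBIT − I = $7,184,110.00.
DCL = total CM / (EBIT − I) = $25,266,410.00 / $7,184,110.00 = 3.5170.
%ΔEPS = DCL × %ΔSales = 3.5170 × -19.8% = -69.6%.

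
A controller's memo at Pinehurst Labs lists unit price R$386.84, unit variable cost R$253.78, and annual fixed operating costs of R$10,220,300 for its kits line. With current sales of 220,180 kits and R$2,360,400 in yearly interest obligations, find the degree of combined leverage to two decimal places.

At 220,180 units, contribution = 220,180 × R$133.06 = R$29,297,150.80.
Operating income = contribution − fixed costs = R$29,297,150.80 − R$10,220,300 = R$19,076,850.80. Interest = R$2,360,400.00.
DOL = R$29,297,150.80 ÷ R$19,076,850.80 = 1.5357; DFL = R$19,076,850.80 ÷ R$16,716,450.80 = 1.1412.
DCL = DOL × DFL = 1.5357 × 1.1412 = 1.7525.

1.75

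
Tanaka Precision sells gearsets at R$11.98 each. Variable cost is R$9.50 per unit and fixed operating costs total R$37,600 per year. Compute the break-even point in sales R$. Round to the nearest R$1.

R$181,632

Contribution margin per unit = R$11.98 − R$9.50 = R$2.48, a CM ratio of R$2.48 ÷ R$11.98 = 0.2070.
Break-even sales = FC ÷ CM ratio = R$37,600 × R$11.98 / R$2.48 = R$181,632.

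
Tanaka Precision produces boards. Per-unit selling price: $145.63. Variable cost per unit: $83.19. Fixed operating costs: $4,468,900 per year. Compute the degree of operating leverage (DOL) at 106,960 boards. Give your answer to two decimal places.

Contribution at this volume is 106,960 × $62.44 = $6,678,582.40.
EBIT = $6,678,582.40 − $4,468,900 = $2,209,682.40.
So DOL = total CM / EBIT = $6,678,582.40 / $2,209,682.40 = 3.0224.

3.02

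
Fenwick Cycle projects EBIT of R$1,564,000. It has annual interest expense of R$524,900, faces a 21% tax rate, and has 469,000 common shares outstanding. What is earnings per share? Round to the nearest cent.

R$1.75

Interest = R$524,900.00, so EBT = R$1,564,000 − R$524,900.00 = R$1,039,100.00.
Net income = R$1,039,100.00 × (1 − 0.21) = R$820,889.00.
EPS = R$820,889.00 ÷ 469,000 = R$1.75.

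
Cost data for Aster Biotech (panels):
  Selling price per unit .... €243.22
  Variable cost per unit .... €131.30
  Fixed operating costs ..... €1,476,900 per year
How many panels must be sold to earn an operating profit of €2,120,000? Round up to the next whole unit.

32,139 panels

Contribution margin per unit = €243.22 − €131.30 = €111.92.
Units = (FC + target) / CM = (€1,476,900 + €2,120,000) / €111.92 = 32,138.13, so 32,139 panels.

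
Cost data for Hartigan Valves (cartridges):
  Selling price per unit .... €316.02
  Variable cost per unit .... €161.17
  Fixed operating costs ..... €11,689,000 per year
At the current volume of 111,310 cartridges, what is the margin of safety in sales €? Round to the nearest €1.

Each unit contributes €316.02 − €161.17 = €154.85. Break-even units = €11,689,000 ÷ €154.85 = 75,485.95; break-even revenue = 75,485.95 × €316.02 = €23,855,071.23.
Actual sales revenue = 111,310 × €316.02 = €35,176,186.20.
Margin of safety = €35,176,186.20 − €23,855,071.23 = €11,321,115.

€11,321,115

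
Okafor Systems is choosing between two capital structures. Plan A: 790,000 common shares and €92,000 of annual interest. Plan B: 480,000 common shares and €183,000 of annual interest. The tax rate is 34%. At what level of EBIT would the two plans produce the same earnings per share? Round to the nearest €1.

At indifference, (EBIT − 92,000)(1 − t)/790,000 = (EBIT − 183,000)(1 − t)/480,000.
Cancelling (1 − t) and cross-multiplying: 480,000·(EBIT − 92,000) = 790,000·(EBIT − 183,000).
Solving, EBIT = (183,000·790,000 − 92,000·480,000) / (790,000 − 480,000) = 100,410,000,000 / 310,000 = 323,903.23.

€323,903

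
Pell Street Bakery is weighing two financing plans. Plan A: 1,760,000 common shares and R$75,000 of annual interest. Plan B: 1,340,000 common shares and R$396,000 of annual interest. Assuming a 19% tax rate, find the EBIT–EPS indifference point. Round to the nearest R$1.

At indifference, (EBIT − 75,000)(1 − t)/1,760,000 = (EBIT − 396,000)(1 − t)/1,340,000.
Cancelling (1 − t) and cross-multiplying: 1,340,000·(EBIT − 75,000) = 1,760,000·(EBIT − 396,000).
Solving, EBIT = (396,000·1,760,000 − 75,000·1,340,000) / (1,760,000 − 1,340,000) = 596,460,000,000 / 420,000 = 1,420,142.86.

R$1,420,143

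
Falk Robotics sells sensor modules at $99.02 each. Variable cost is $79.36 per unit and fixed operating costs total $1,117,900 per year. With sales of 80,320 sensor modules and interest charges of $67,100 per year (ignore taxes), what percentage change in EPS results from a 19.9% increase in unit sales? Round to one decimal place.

+79.7%

At 80,320 units, contribution = 80,320 × $19.66 = $1,579,091.20.
Operating income = contribution − fixed costs = $1,579,091.20 − $1,117,900 = $461,191.20.
Interest = $67,100.00, so EBIT − I = $394,091.20.
DCL = total CM / (EBIT − I) = $1,579,091.20 / $394,091.20 = 4.0069.
%ΔEPS = DCL × %ΔSales = 4.0069 × +19.9% = +79.7%.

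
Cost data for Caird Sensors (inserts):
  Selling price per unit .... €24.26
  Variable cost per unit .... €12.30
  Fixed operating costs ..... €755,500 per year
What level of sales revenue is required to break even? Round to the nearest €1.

Contribution margin per unit = €24.26 − €12.30 = €11.96, a CM ratio of €11.96 ÷ €24.26 = 0.4930.
Break-even revenue = fixed costs × price ÷ CM = €755,500 × €24.26 ÷ €11.96 = €1,532,477.

€1,532,477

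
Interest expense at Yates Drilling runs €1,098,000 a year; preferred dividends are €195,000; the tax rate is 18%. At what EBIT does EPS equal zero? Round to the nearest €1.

€1,335,805

Preferred dividends are paid after tax, so their pre-tax equivalent is €195,000 ÷ (1 − 0.18) = €237,804.88.
Financial break-even EBIT = interest + D_p ÷ (1 − t) = €1,098,000 + €237,804.88 = €1,335,804.88.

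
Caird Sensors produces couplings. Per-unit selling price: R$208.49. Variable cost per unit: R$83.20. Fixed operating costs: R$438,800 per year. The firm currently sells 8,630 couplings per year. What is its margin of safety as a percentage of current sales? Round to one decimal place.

Each unit contributes R$208.49 − R$83.20 = R$125.29. Break-even units = R$438,800 ÷ R$125.29 = 3,502.27; break-even revenue = 3,502.27 × R$208.49 = R$730,189.26.
Actual sales revenue = 8,630 × R$208.49 = R$1,799,268.70.
Margin of safety = (R$1,799,268.70 − R$730,189.26) ÷ R$1,799,268.70 = 59.4%.

59.4%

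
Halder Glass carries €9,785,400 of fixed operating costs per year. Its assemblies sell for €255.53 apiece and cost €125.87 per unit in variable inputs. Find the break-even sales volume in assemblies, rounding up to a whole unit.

75,470 assemblies

Unit CM = price − variable cost = €255.53 − €125.87 = €129.66.
Break-even Q = €9,785,400 / €129.66 = 75,469.69 → 75,470 assemblies.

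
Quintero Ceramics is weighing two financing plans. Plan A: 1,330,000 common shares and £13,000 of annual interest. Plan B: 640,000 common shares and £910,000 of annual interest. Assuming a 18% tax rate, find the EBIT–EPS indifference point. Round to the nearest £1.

At indifference, (EBIT − 13,000)(1 − t)/1,330,000 = (EBIT − 910,000)(1 − t)/640,000.
Cancelling (1 − t) and cross-multiplying: 640,000·(EBIT − 13,000) = 1,330,000·(EBIT − 910,000).
Solving, EBIT = (910,000·1,330,000 − 13,000·640,000) / (1,330,000 − 640,000) = 1,201,980,000,000 / 690,000 = 1,742,000.00.

£1,742,000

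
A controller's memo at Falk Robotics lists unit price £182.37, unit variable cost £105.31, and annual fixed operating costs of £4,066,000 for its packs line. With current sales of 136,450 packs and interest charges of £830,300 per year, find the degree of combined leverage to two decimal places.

Total contribution margin = 136,450 × £77.06 = £10,514,837.00.
Subtracting fixed costs: EBIT = £10,514,837.00 − £4,066,000 = £6,448,837.00. Interest = £830,300.00, so EBIT − I = £5,618,537.00.
Degree of total leverage = total CM / (EBIT − interest) = £10,514,837.00 / £5,618,537.00 = 1.8715.

1.87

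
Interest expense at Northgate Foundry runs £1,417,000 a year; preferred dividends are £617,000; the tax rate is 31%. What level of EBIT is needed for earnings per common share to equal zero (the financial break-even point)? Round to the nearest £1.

£2,311,203

Grossing the preferred dividend up to pre-tax terms: £617,000 / (1 − 0.31) = £894,202.90.
Financial break-even EBIT = interest + D_p ÷ (1 − t) = £1,417,000 + £894,202.90 = £2,311,202.90.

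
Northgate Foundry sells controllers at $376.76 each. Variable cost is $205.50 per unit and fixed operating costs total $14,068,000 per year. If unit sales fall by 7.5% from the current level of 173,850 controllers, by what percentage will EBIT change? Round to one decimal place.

Contribution at this volume is 173,850 × $171.26 = $29,773,551.00.
EBIT = $29,773,551.00 − $14,068,000 = $15,705,551.00.
Degree of operating leverage = $29,773,551.00 / $15,705,551.00 = 1.8957.
So EBIT moves 1.8957 × (-7.5%) = -14.2%.

-14.2%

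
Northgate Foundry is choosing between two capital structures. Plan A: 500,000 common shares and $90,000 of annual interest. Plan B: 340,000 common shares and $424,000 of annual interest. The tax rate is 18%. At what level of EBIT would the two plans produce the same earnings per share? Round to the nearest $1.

At indifference, (EBIT − 90,000)(1 − t)/500,000 = (EBIT − 424,000)(1 − t)/340,000.
Cancelling (1 − t) and cross-multiplying: 340,000·(EBIT − 90,000) = 500,000·(EBIT − 424,000).
Solving, EBIT = (424,000·500,000 − 90,000·340,000) / (500,000 − 340,000) = 181,400,000,000 / 160,000 = 1,133,750.00.

$1,133,750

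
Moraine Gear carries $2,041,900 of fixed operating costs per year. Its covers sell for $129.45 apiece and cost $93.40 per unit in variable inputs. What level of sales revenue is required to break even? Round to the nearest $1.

CM per unit = $129.45 − $93.40 = $36.05; CM ratio = $36.05 / $129.45 = 0.2785.
Break-even sales = FC ÷ CM ratio = $2,041,900 × $129.45 / $36.05 = $7,332,149.

$7,332,149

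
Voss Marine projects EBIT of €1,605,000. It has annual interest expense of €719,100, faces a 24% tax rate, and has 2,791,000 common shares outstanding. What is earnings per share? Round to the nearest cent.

Interest = €719,100.00, so EBT = €1,605,000 − €719,100.00 = €885,900.00.
Net income = €885,900.00 × (1 − 0.24) = €673,284.00.
Per share: €673,284.00 / 2,791,000 shares = €0.24.

€0.24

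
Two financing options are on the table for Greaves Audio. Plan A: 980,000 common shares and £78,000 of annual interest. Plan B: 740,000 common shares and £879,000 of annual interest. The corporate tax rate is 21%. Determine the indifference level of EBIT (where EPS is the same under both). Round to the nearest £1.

£3,348,750

At indifference, (EBIT − 78,000)(1 − t)/980,000 = (EBIT − 879,000)(1 − t)/740,000.
Cancelling (1 − t) and cross-multiplying: 740,000·(EBIT − 78,000) = 980,000·(EBIT − 879,000).
Solving, EBIT = (879,000·980,000 − 78,000·740,000) / (980,000 − 740,000) = 803,700,000,000 / 240,000 = 3,348,750.00.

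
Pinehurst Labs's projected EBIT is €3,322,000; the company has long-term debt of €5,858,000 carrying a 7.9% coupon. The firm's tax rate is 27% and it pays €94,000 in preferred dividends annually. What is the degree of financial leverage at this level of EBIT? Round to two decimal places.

Annual interest charges come to €462,782.00.
Preferred dividends grossed up pre-tax: €94,000 / (1 − 0.27) = €128,767.12.
DFL = EBIT ÷ [EBIT − I − D_p/(1−t)] = €3,322,000 ÷ [€3,322,000 − €462,782.00 − €128,767.12] = €3,322,000 ÷ €2,730,450.88 = 1.2166.

1.22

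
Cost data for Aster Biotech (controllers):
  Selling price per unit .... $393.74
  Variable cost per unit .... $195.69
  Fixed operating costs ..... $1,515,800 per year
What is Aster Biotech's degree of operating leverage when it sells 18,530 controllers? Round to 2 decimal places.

Total contribution margin = 18,530 × $198.05 = $3,669,866.50.
Operating income = contribution − fixed costs = $3,669,866.50 − $1,515,800 = $2,154,066.50.
So DOL = total CM / EBIT = $3,669,866.50 / $2,154,066.50 = 1.7037.

1.70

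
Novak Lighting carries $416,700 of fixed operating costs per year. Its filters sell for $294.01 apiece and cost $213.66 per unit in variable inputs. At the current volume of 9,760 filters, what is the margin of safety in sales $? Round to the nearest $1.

Each unit contributes $294.01 − $213.66 = $80.35. Break-even units = $416,700 ÷ $80.35 = 5,186.06; break-even revenue = 5,186.06 × $294.01 = $1,524,753.79.
Actual sales revenue = 9,760 × $294.01 = $2,869,537.60.
Margin of safety = $2,869,537.60 − $1,524,753.79 = $1,344,784.

$1,344,784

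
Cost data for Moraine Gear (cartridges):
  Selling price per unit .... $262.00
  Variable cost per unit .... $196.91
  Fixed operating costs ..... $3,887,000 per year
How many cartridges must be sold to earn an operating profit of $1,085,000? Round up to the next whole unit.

Each unit contributes $262.00 − $196.91 = $65.09.
Required volume = (fixed costs + target profit) ÷ CM = ($3,887,000 + $1,085,000) ÷ $65.09 = 76,386.54, so 76,387 cartridges.

76,387 cartridges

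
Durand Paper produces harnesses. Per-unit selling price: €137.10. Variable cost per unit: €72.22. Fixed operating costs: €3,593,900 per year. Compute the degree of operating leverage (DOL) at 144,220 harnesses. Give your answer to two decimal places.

At 144,220 units, contribution = 144,220 × €64.88 = €9,356,993.60.
EBIT = €9,356,993.60 − €3,593,900 = €5,763,093.60.
So DOL = total CM / EBIT = €9,356,993.60 / €5,763,093.60 = 1.6236.

1.62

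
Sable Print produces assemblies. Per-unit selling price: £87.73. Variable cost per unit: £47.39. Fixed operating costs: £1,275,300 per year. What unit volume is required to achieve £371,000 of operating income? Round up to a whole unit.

40,811 assemblies

Unit CM = price − variable cost = £87.73 − £47.39 = £40.34.
Need Q such that Q × £40.34 − £1,275,300 = £371,000, i.e. Q = £1,646,300 / £40.34 = 40,810.61 → 40,811.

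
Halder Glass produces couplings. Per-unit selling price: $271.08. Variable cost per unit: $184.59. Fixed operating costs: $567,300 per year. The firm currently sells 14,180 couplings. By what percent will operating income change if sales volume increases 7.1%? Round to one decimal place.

Contribution at this volume is 14,180 × $86.49 = $1,226,428.20.
EBIT = $1,226,428.20 − $567,300 = $659,128.20.
DOL = contribution ÷ EBIT = $1,226,428.20 ÷ $659,128.20 = 1.8607.
So EBIT moves 1.8607 × (+7.1%) = +13.2%.

+13.2%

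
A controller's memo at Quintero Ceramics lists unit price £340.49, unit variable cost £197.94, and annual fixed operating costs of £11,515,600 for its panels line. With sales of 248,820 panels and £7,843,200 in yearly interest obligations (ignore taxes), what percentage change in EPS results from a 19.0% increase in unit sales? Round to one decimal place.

+41.8%

Total contribution margin = 248,820 × £142.55 = £35,469,291.00.
Subtracting fixed costs: EBIT = £35,469,291.00 − £11,515,600 = £23,953,691.00.
Interest = £7,843,200.00, so EBIT − I = £16,110,491.00.
DCL = total CM / (EBIT − I) = £35,469,291.00 / £16,110,491.00 = 2.2016.
%ΔEPS = DCL × %ΔSales = 2.2016 × +19.0% = +41.8%.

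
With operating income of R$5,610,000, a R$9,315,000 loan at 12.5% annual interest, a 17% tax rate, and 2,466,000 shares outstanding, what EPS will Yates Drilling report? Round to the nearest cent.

Pre-tax income = R$5,610,000 − R$1,164,375.00 = R$4,445,625.00.
After tax at 17%: net income = R$4,445,625.00 × 0.83 = R$3,689,868.75.
Per share: R$3,689,868.75 / 2,466,000 shares = R$1.50.

R$1.50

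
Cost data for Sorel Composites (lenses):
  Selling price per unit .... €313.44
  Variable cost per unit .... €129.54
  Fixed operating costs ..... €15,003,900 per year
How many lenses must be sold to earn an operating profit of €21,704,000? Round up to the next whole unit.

199,608 lenses

Contribution margin per unit = €313.44 − €129.54 = €183.90.
Units = (FC + target) / CM = (€15,003,900 + €21,704,000) / €183.90 = 199,607.94, so 199,608 lenses.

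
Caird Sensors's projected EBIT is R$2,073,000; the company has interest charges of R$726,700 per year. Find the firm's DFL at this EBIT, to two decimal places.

1.54

Annual interest charges come to R$726,700.00.
DFL = EBIT ÷ (EBIT − I) = R$2,073,000 ÷ (R$2,073,000 − R$726,700.00) = R$2,073,000 ÷ R$1,346,300.00 = 1.5398.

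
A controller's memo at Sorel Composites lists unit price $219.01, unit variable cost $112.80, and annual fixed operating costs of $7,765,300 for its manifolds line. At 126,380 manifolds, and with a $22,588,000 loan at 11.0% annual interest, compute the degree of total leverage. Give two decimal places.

4.23

At 126,380 units, contribution = 126,380 × $106.21 = $13,422,819.80.
Subtracting fixed costs: EBIT = $13,422,819.80 − $7,765,300 = $5,657,519.80. Interest = $2,484,680.00, so EBIT − I = $3,172,839.80.
Degree of total leverage = total CM / (EBIT − interest) = $13,422,819.80 / $3,172,839.80 = 4.2305.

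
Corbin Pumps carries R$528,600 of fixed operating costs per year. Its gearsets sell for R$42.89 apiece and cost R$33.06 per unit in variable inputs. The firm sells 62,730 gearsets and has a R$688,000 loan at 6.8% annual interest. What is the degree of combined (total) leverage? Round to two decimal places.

Total contribution margin = 62,730 × R$9.83 = R$616,635.90.
Operating income = contribution − fixed costs = R$616,635.90 − R$528,600 = R$88,035.90. Interest = R$46,784.00, so EBIT − I = R$41,251.90.
Degree of total leverage = total CM / (EBIT − interest) = R$616,635.90 / R$41,251.90 = 14.9481.

14.95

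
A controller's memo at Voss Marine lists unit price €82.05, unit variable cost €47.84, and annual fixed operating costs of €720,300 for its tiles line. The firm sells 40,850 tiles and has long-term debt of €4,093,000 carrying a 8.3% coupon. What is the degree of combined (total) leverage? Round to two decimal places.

4.14

Total contribution margin = 40,850 × €34.21 = €1,397,478.50.
EBIT = €1,397,478.50 − €720,300 = €677,178.50. Interest = €339,719.00.
DOL = €1,397,478.50 ÷ €677,178.50 = 2.0637; DFL = €677,178.50 ÷ €337,459.50 = 2.0067.
DCL = DOL × DFL = 2.0637 × 2.0067 = 4.1412.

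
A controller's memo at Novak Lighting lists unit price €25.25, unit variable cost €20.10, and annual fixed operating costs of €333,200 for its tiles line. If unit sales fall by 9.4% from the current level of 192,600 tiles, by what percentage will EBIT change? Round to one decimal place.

-14.2%

At 192,600 units, contribution = 192,600 × €5.15 = €991,890.00.
Operating income = contribution − fixed costs = €991,890.00 − €333,200 = €658,690.00.
So DOL = total CM / EBIT = €991,890.00 / €658,690.00 = 1.5059.
Operating income changes by 1.5059 × -9.4% = -14.2%.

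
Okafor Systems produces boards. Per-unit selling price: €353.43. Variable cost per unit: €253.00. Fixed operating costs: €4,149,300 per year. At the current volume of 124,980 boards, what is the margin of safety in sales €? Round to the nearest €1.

€29,569,599

Contribution margin per unit = €353.43 − €253.00 = €100.43. Break-even units = €4,149,300 ÷ €100.43 = 41,315.34; break-even revenue = 41,315.34 × €353.43 = €14,602,082.04.
Actual sales revenue = 124,980 × €353.43 = €44,171,681.40.
Margin of safety = €44,171,681.40 − €14,602,082.04 = €29,569,599.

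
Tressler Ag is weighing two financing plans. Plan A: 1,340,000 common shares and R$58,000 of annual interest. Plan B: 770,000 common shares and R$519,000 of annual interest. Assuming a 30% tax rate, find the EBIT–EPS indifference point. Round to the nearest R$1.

R$1,141,754

At indifference, (EBIT − 58,000)(1 − t)/1,340,000 = (EBIT − 519,000)(1 − t)/770,000.
The (1 − t) factor cancels: (EBIT − 58,000) × 770,000 = (EBIT − 519,000) × 1,340,000.
Solving, EBIT = (519,000·1,340,000 − 58,000·770,000) / (1,340,000 − 770,000) = 650,800,000,000 / 570,000 = 1,141,754.39.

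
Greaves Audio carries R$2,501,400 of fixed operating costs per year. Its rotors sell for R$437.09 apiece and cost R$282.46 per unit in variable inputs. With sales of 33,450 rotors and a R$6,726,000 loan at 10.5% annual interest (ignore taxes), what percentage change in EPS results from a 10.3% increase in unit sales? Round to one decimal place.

Contribution at this volume is 33,450 × R$154.63 = R$5,172,373.50.
EBIT = R$5,172,373.50 − R$2,501,400 = R$2,670,973.50.
After interest of R$706,230.00, pre-tax earnings = R$1,964,743.50.
Degree of combined leverage = contribution ÷ (EBIT − I) = R$5,172,373.50 ÷ R$1,964,743.50 = 2.6326.
EPS therefore changes by 2.6326 × (+10.3%) = +27.1%.

+27.1%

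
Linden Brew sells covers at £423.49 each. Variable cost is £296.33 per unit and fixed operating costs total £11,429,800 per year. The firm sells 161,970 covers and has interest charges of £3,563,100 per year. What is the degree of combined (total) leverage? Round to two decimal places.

At 161,970 units, contribution = 161,970 × £127.16 = £20,596,105.20.
Operating income = contribution − fixed costs = £20,596,105.20 − £11,429,800 = £9,166,305.20. Interest = £3,563,100.00, so EBIT − I = £5,603,205.20.
DCL = contribution ÷ (EBIT − I) = £20,596,105.20 ÷ £5,603,205.20 = 3.6758.

3.68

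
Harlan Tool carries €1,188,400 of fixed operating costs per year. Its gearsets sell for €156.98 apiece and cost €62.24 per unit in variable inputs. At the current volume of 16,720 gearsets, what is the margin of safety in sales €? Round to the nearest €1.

€655,579

Each unit contributes €156.98 − €62.24 = €94.74. Break-even units = €1,188,400 ÷ €94.74 = 12,543.80; break-even revenue = 12,543.80 × €156.98 = €1,969,126.37.
Actual sales revenue = 16,720 × €156.98 = €2,624,705.60.
Margin of safety = €2,624,705.60 − €1,969,126.37 = €655,579.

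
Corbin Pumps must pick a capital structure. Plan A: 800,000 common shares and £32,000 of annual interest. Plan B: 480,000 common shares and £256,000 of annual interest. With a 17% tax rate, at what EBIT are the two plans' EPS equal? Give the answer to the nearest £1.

Set EPS_A = EPS_B: (EBIT − £32,000)(1 − 0.17) ÷ 800,000 = (EBIT − £256,000)(1 − 0.17) ÷ 480,000.
Cancelling (1 − t) and cross-multiplying: 480,000·(EBIT − 32,000) = 800,000·(EBIT − 256,000).
Solving, EBIT = (256,000·800,000 − 32,000·480,000) / (800,000 − 480,000) = 189,440,000,000 / 320,000 = 592,000.00.

£592,000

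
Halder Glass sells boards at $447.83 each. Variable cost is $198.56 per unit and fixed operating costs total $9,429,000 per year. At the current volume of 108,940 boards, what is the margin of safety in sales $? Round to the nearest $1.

Unit CM = price − variable cost = $447.83 − $198.56 = $249.27. Break-even units = $9,429,000 ÷ $249.27 = 37,826.45; break-even revenue = 37,826.45 × $447.83 = $16,939,820.56.
Actual sales revenue = 108,940 × $447.83 = $48,786,600.20.
Margin of safety = $48,786,600.20 − $16,939,820.56 = $31,846,780.

$31,846,780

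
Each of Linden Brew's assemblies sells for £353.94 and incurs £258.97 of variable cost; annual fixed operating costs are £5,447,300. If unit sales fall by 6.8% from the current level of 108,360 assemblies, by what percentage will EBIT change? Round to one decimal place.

-14.4%

Total contribution margin = 108,360 × £94.97 = £10,290,949.20.
Subtracting fixed costs: EBIT = £10,290,949.20 − £5,447,300 = £4,843,649.20.
So DOL = total CM / EBIT = £10,290,949.20 / £4,843,649.20 = 2.1246.
So EBIT moves 2.1246 × (-6.8%) = -14.4%.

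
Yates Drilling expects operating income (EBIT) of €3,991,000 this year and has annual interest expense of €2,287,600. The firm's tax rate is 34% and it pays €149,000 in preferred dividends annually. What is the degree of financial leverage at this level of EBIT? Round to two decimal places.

Interest = €2,287,600.00.
Preferred dividends grossed up pre-tax: €149,000 / (1 − 0.34) = €225,757.58.
DFL = EBIT ÷ [EBIT − I − D_p/(1−t)] = €3,991,000 ÷ [€3,991,000 − €2,287,600.00 − €225,757.58] = €3,991,000 ÷ €1,477,642.42 = 2.7009.

2.70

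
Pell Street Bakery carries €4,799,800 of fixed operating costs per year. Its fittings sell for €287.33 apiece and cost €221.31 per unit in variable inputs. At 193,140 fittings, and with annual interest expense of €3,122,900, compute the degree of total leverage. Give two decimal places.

2.64

Contribution at this volume is 193,140 × €66.02 = €12,751,102.80.
Subtracting fixed costs: EBIT = €12,751,102.80 − €4,799,800 = €7,951,302.80. Interest = €3,122,900.00, so EBIT − I = €4,828,402.80.
Degree of total leverage = total CM / (EBIT − interest) = €12,751,102.80 / €4,828,402.80 = 2.6409.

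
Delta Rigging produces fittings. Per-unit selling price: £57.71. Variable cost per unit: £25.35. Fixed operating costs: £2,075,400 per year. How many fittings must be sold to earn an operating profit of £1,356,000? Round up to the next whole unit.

Each unit contributes £57.71 − £25.35 = £32.36.
Required volume = (fixed costs + target profit) ÷ CM = (£2,075,400 + £1,356,000) ÷ £32.36 = 106,038.32, so 106,039 fittings.

106,039 fittings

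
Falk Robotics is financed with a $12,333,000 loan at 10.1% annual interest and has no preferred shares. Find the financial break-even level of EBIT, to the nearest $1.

Annual interest = 10.1% × $12,333,000 = $1,245,633.00.
With no preferred dividends, EPS = 0 when EBIT exactly covers interest, so the financial break-even EBIT is $1,245,633.00.

$1,245,633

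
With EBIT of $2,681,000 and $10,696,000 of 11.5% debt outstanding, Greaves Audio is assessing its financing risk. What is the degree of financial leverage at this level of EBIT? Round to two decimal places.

Interest = $1,230,040.00.
DFL = EBIT ÷ (EBIT − I) = $2,681,000 ÷ ($2,681,000 − $1,230,040.00) = $2,681,000 ÷ $1,450,960.00 = 1.8477.

1.85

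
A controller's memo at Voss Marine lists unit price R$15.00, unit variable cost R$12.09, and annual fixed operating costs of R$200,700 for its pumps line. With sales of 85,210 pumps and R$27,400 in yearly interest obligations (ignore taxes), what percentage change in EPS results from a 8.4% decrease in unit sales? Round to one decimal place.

-104.9%

At 85,210 units, contribution = 85,210 × R$2.91 = R$247,961.10.
Operating income = contribution − fixed costs = R$247,961.10 − R$200,700 = R$47,261.10.
After interest of R$27,400.00, pre-tax earnings = R$19,861.10.
Degree of combined leverage = contribution ÷ (EBIT − I) = R$247,961.10 ÷ R$19,861.10 = 12.4848.
EPS therefore changes by 12.4848 × (-8.4%) = -104.9%.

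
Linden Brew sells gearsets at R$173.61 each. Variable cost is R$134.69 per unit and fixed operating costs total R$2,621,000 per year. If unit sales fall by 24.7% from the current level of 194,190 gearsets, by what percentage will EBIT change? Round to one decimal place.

Contribution at this volume is 194,190 × R$38.92 = R$7,557,874.80.
Operating income = contribution − fixed costs = R$7,557,874.80 − R$2,621,000 = R$4,936,874.80.
So DOL = total CM / EBIT = R$7,557,874.80 / R$4,936,874.80 = 1.5309.
Operating income changes by 1.5309 × -24.7% = -37.8%.

-37.8%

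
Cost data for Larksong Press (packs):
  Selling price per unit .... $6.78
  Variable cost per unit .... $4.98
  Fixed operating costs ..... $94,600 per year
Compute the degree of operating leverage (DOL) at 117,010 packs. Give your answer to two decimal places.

Total contribution margin = 117,010 × $1.80 = $210,618.00.
Operating income = contribution − fixed costs = $210,618.00 − $94,600 = $116,018.00.
Degree of operating leverage = $210,618.00 / $116,018.00 = 1.8154.

1.82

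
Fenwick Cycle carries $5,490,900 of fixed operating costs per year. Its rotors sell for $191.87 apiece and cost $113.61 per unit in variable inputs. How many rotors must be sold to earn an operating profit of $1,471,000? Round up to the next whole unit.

88,959 rotors

Unit CM = price − variable cost = $191.87 − $113.61 = $78.26.
Need Q such that Q × $78.26 − $5,490,900 = $1,471,000, i.e. Q = $6,961,900 / $78.26 = 88,958.60 → 88,959.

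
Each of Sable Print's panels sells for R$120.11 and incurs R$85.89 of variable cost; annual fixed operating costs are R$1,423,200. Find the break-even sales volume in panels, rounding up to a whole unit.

41,590 panels

Contribution margin per unit = R$120.11 − R$85.89 = R$34.22.
Break-even Q = R$1,423,200 / R$34.22 = 41,589.71 → 41,590 panels.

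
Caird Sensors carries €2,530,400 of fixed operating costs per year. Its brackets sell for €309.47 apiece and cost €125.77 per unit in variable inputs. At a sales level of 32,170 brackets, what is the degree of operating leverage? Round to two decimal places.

At 32,170 units, contribution = 32,170 × €183.70 = €5,909,629.00.
Operating income = contribution − fixed costs = €5,909,629.00 − €2,530,400 = €3,379,229.00.
Degree of operating leverage = €5,909,629.00 / €3,379,229.00 = 1.7488.

1.75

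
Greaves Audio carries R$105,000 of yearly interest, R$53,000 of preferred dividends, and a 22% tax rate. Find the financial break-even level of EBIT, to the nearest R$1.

Grossing the preferred dividend up to pre-tax terms: R$53,000 / (1 − 0.22) = R$67,948.72.
EPS = 0 when EBIT covers interest plus the pre-tax preferred burden: R$105,000 + R$67,948.72 = R$172,948.72.

R$172,949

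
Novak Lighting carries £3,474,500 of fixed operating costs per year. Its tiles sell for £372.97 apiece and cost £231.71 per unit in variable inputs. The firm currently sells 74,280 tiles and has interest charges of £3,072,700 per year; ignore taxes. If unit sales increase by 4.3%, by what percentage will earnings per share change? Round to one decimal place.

At 74,280 units, contribution = 74,280 × £141.26 = £10,492,792.80.
Operating income = contribution − fixed costs = £10,492,792.80 − £3,474,500 = £7,018,292.80.
Interest = £3,072,700.00, so EBIT − I = £3,945,592.80.
Degree of combined leverage = contribution ÷ (EBIT − I) = £10,492,792.80 ÷ £3,945,592.80 = 2.6594.
EPS therefore changes by 2.6594 × (+4.3%) = +11.4%.

+11.4%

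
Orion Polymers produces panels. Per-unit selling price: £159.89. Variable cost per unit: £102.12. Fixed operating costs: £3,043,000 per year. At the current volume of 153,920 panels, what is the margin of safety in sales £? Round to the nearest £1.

£16,188,159

Each unit contributes £159.89 − £102.12 = £57.77. Break-even units = £3,043,000 ÷ £57.77 = 52,674.40; break-even revenue = 52,674.40 × £159.89 = £8,422,109.57.
Current sales = 153,920 × £159.89 = £24,610,268.80.
Margin of safety = £24,610,268.80 − £8,422,109.57 = £16,188,159.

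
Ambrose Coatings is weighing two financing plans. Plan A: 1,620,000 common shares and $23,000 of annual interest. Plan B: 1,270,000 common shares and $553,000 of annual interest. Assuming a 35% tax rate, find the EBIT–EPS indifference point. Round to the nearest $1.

At indifference, (EBIT − 23,000)(1 − t)/1,620,000 = (EBIT − 553,000)(1 − t)/1,270,000.
The (1 − t) factor cancels: (EBIT − 23,000) × 1,270,000 = (EBIT − 553,000) × 1,620,000.
Solving, EBIT = (553,000·1,620,000 − 23,000·1,270,000) / (1,620,000 − 1,270,000) = 866,650,000,000 / 350,000 = 2,476,142.86.

$2,476,143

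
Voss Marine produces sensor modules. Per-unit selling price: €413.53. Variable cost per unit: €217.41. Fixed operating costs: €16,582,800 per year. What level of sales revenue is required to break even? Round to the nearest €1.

€34,965,762

CM per unit = €413.53 − €217.41 = €196.12; CM ratio = €196.12 / €413.53 = 0.4743.
Break-even revenue = fixed costs × price ÷ CM = €16,582,800 × €413.53 ÷ €196.12 = €34,965,762.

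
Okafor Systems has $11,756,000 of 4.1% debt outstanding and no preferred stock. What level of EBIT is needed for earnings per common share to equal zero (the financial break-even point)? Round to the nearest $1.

Annual interest = 4.1% × $11,756,000 = $481,996.00.
With no preferred dividends, EPS = 0 when EBIT exactly covers interest, so the financial break-even EBIT is $481,996.00.

$481,996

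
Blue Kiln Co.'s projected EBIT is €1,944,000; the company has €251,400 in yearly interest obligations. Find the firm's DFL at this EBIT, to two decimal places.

Annual interest charges come to €251,400.00.
Degree of financial leverage = EBIT / (EBIT − interest) = €1,944,000 / €1,692,600.00 = 1.1485.

1.15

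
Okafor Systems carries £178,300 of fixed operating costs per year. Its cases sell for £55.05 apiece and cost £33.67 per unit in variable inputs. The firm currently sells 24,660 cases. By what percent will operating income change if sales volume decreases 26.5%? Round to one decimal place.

-40.0%

Contribution at this volume is 24,660 × £21.38 = £527,230.80.
Operating income = contribution − fixed costs = £527,230.80 − £178,300 = £348,930.80.
Degree of operating leverage = £527,230.80 / £348,930.80 = 1.5110.
%ΔEBIT = DOL × %ΔSales = 1.5110 × -26.5% = -40.0%.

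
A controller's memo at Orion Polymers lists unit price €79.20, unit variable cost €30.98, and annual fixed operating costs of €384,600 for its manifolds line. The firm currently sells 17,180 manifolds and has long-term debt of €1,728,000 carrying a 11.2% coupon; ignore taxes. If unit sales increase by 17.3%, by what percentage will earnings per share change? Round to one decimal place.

Total contribution margin = 17,180 × €48.22 = €828,419.60.
Operating income = contribution − fixed costs = €828,419.60 − €384,600 = €443,819.60.
Interest = €193,536.00, so EBIT − I = €250,283.60.
Degree of combined leverage = contribution ÷ (EBIT − I) = €828,419.60 ÷ €250,283.60 = 3.3099.
EPS therefore changes by 3.3099 × (+17.3%) = +57.3%.

+57.3%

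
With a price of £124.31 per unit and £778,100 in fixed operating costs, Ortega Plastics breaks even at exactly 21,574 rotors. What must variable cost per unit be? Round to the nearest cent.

£88.24

Contribution per unit must be FC / Q = £778,100 / 21,574 = £36.0666.
Hence VC = price − CM = £124.31 − £36.0666 = £88.24.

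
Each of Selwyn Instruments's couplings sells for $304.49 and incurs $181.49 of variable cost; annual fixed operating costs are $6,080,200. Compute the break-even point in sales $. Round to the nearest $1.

Contribution margin per unit = $304.49 − $181.49 = $123.00, a CM ratio of $123.00 ÷ $304.49 = 0.4040.
Break-even revenue = fixed costs × price ÷ CM = $6,080,200 × $304.49 ÷ $123.00 = $15,051,708.

$15,051,708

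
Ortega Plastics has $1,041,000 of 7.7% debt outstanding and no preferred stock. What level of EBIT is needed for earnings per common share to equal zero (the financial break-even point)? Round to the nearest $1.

Annual interest = 7.7% × $1,041,000 = $80,157.00.
Without preferred stock the financial break-even is simply EBIT = interest = $80,157.00.

$80,157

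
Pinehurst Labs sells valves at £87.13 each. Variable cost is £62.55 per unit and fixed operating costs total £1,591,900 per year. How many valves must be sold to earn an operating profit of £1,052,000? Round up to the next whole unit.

Each unit contributes £87.13 − £62.55 = £24.58.
Required volume = (fixed costs + target profit) ÷ CM = (£1,591,900 + £1,052,000) ÷ £24.58 = 107,563.06, so 107,564 valves.

107,564 valves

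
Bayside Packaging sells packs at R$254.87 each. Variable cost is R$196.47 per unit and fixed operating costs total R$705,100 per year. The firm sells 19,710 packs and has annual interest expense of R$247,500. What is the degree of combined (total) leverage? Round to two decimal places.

5.80

At 19,710 units, contribution = 19,710 × R$58.40 = R$1,151,064.00.
Operating income = contribution − fixed costs = R$1,151,064.00 − R$705,100 = R$445,964.00. Interest = R$247,500.00, so EBIT − I = R$198,464.00.
DCL = contribution ÷ (EBIT − I) = R$1,151,064.00 ÷ R$198,464.00 = 5.7999.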